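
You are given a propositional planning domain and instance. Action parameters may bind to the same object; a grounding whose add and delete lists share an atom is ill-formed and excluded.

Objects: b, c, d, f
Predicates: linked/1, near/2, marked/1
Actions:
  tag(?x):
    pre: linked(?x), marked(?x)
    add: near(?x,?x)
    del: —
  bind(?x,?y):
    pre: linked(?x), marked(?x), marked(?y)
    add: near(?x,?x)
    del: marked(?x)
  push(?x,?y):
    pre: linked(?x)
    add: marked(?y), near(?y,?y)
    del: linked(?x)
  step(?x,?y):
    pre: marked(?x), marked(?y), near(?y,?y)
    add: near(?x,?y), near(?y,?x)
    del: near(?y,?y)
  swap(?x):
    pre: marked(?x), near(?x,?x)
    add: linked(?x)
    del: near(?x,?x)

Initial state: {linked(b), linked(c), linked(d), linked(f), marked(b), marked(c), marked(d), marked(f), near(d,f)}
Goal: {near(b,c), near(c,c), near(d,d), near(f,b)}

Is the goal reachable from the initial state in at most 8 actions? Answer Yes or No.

1. tag(b)  →  {linked(b), linked(c), linked(d), linked(f), marked(b), marked(c), marked(d), marked(f), near(b,b), near(d,f)}
2. tag(c)  →  {linked(b), linked(c), linked(d), linked(f), marked(b), marked(c), marked(d), marked(f), near(b,b), near(c,c), near(d,f)}
3. tag(d)  →  {linked(b), linked(c), linked(d), linked(f), marked(b), marked(c), marked(d), marked(f), near(b,b), near(c,c), near(d,d), near(d,f)}
4. tag(f)  →  {linked(b), linked(c), linked(d), linked(f), marked(b), marked(c), marked(d), marked(f), near(b,b), near(c,c), near(d,d), near(d,f), near(f,f)}
5. step(b,f)  →  {linked(b), linked(c), linked(d), linked(f), marked(b), marked(c), marked(d), marked(f), near(b,b), near(b,f), near(c,c), near(d,d), near(d,f), near(f,b)}
6. step(c,b)  →  {linked(b), linked(c), linked(d), linked(f), marked(b), marked(c), marked(d), marked(f), near(b,c), near(b,f), near(c,b), near(c,c), near(d,d), near(d,f), near(f,b)}
optimal plan length = 6; 6 ≤ 8

Yes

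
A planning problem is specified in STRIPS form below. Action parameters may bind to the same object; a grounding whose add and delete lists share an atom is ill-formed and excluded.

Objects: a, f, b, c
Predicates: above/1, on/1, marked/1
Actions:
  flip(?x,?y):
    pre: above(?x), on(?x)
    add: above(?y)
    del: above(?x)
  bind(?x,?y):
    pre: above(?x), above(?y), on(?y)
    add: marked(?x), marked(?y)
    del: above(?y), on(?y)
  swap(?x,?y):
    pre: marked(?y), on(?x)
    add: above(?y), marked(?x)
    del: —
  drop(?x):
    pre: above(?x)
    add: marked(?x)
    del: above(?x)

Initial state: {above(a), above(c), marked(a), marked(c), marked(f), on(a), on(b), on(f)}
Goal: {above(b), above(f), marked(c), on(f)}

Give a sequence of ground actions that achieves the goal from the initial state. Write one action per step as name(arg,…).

flip(a,b); swap(a,f)

1. flip(a,b)  →  {above(b), above(c), marked(a), marked(c), marked(f), on(a), on(b), on(f)}
2. swap(a,f)  →  {above(b), above(c), above(f), marked(a), marked(c), marked(f), on(a), on(b), on(f)}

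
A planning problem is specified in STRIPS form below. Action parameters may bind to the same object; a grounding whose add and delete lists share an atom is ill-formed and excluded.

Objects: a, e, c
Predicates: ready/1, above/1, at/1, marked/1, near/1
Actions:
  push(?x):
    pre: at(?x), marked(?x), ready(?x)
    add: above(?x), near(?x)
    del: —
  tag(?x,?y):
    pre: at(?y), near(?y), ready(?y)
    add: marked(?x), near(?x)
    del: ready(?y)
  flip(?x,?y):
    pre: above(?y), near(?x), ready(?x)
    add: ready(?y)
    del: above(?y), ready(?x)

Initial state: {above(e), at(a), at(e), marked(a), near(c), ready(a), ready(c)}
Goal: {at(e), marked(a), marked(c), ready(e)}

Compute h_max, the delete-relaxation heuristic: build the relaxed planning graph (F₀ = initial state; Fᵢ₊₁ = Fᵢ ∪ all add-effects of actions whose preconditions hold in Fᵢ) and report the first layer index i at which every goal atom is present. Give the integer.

F0 = init (7 atoms)
F1 = F0 ∪ {above(a), near(a), ready(e)}  (10 atoms)
F2 = F1 ∪ {marked(c), marked(e), near(e)}  (13 atoms)
goal ⊆ F2  ⇒  h_max = 2

2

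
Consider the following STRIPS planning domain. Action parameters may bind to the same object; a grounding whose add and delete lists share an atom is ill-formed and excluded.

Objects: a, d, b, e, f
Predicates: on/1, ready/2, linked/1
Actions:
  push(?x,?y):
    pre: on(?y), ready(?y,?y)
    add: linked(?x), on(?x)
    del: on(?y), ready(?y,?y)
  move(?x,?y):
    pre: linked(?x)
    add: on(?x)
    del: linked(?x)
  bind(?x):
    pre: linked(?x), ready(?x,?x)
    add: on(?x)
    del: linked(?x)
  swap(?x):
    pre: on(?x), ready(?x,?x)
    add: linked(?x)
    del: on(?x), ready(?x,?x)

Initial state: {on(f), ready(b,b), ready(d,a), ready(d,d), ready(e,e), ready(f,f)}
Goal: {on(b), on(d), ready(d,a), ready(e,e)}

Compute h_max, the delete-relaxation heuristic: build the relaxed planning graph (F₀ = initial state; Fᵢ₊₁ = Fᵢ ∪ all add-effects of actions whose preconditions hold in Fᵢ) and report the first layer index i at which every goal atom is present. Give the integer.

1

F0 = init (6 atoms)
F1 = F0 ∪ {linked(a), linked(b), linked(d), linked(e), linked(f), on(a), on(b), on(d), on(e)}  (15 atoms)
goal ⊆ F1  ⇒  h_max = 1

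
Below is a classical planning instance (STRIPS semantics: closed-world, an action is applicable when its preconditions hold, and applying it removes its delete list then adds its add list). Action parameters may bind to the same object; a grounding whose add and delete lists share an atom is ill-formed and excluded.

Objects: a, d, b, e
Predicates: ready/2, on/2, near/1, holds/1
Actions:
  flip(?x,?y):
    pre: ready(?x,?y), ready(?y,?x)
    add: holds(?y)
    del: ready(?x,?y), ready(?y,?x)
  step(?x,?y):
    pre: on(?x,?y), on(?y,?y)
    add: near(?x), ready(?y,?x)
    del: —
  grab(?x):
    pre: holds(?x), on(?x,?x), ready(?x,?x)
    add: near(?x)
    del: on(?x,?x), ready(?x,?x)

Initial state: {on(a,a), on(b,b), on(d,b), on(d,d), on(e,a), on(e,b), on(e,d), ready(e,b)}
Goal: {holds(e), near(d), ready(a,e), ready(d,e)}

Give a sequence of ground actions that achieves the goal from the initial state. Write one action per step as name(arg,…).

step(d,d); step(e,a); step(e,d); step(e,b); flip(b,e)

1. step(d,d)  →  {near(d), on(a,a), on(b,b), on(d,b), on(d,d), on(e,a), on(e,b), on(e,d), ready(d,d), ready(e,b)}
2. step(e,a)  →  {near(d), near(e), on(a,a), on(b,b), on(d,b), on(d,d), on(e,a), on(e,b), on(e,d), ready(a,e), ready(d,d), ready(e,b)}
3. step(e,d)  →  {near(d), near(e), on(a,a), on(b,b), on(d,b), on(d,d), on(e,a), on(e,b), on(e,d), ready(a,e), ready(d,d), ready(d,e), ready(e,b)}
4. step(e,b)  →  {near(d), near(e), on(a,a), on(b,b), on(d,b), on(d,d), on(e,a), on(e,b), on(e,d), ready(a,e), ready(b,e), ready(d,d), ready(d,e), ready(e,b)}
5. flip(b,e)  →  {holds(e), near(d), near(e), on(a,a), on(b,b), on(d,b), on(d,d), on(e,a), on(e,b), on(e,d), ready(a,e), ready(d,d), ready(d,e)}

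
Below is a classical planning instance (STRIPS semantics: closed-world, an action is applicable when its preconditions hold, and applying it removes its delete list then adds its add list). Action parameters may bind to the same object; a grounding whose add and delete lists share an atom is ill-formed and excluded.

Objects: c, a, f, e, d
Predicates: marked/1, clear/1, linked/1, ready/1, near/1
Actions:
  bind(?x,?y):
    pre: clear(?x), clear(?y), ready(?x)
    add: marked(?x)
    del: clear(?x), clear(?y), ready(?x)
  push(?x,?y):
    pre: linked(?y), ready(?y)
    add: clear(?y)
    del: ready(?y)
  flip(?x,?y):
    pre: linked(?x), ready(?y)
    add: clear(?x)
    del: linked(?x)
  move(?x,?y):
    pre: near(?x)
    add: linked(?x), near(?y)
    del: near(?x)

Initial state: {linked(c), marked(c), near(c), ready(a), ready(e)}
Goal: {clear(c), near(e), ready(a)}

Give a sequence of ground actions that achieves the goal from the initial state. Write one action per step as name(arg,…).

flip(c,a); move(c,e)

1. flip(c,a)  →  {clear(c), marked(c), near(c), ready(a), ready(e)}
2. move(c,e)  →  {clear(c), linked(c), marked(c), near(e), ready(a), ready(e)}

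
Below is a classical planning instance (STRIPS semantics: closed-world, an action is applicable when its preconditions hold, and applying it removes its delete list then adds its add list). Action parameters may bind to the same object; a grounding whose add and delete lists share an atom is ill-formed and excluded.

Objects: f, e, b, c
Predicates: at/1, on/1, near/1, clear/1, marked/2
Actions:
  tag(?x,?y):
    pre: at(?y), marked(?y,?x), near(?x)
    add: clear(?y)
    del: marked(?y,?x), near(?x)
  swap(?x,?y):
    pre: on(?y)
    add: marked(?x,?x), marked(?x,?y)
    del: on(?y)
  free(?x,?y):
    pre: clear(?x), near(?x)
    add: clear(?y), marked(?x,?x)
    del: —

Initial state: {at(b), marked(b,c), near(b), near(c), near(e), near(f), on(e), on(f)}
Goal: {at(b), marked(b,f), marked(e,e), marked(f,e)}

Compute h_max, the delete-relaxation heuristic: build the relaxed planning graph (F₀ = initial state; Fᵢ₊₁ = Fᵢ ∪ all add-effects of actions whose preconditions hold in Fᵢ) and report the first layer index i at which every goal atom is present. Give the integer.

F0 = init (8 atoms)
F1 = F0 ∪ {clear(b), marked(b,b), marked(b,e), marked(b,f), marked(c,c), marked(c,e), marked(c,f), marked(e,e), marked(e,f), marked(f,e), marked(f,f)}  (19 atoms)
goal ⊆ F1  ⇒  h_max = 1

1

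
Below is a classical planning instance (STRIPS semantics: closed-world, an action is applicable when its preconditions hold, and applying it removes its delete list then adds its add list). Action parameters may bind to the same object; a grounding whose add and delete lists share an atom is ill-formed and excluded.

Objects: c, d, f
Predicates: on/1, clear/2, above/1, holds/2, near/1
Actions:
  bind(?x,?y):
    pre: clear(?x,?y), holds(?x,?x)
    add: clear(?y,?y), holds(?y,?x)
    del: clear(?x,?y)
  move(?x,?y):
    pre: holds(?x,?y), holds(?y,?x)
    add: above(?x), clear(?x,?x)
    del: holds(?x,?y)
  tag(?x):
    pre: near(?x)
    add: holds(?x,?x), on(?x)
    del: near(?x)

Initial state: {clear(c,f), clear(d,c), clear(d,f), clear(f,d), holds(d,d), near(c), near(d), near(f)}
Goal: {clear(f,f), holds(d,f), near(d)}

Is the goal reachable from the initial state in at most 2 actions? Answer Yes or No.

1. bind(d,f)  →  {clear(c,f), clear(d,c), clear(f,d), clear(f,f), holds(d,d), holds(f,d), near(c), near(d), near(f)}
2. tag(f)  →  {clear(c,f), clear(d,c), clear(f,d), clear(f,f), holds(d,d), holds(f,d), holds(f,f), near(c), near(d), on(f)}
3. bind(f,d)  →  {clear(c,f), clear(d,c), clear(d,d), clear(f,f), holds(d,d), holds(d,f), holds(f,d), holds(f,f), near(c), near(d), on(f)}
optimal plan length = 3; 3 > 2

No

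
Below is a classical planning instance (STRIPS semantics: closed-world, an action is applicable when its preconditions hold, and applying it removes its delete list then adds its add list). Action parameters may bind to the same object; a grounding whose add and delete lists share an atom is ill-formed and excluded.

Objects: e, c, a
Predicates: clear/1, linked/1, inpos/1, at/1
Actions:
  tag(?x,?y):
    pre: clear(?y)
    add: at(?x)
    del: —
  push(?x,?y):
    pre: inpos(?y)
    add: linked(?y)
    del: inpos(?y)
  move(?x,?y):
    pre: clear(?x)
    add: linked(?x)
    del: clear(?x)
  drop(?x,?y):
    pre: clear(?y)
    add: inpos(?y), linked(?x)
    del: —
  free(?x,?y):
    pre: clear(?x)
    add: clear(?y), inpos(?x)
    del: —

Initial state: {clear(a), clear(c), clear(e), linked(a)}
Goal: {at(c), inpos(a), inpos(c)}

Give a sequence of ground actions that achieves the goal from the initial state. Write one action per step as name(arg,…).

1. tag(c,e)  →  {at(c), clear(a), clear(c), clear(e), linked(a)}
2. drop(e,c)  →  {at(c), clear(a), clear(c), clear(e), inpos(c), linked(a), linked(e)}
3. drop(e,a)  →  {at(c), clear(a), clear(c), clear(e), inpos(a), inpos(c), linked(a), linked(e)}

tag(c,e); drop(e,c); drop(e,a)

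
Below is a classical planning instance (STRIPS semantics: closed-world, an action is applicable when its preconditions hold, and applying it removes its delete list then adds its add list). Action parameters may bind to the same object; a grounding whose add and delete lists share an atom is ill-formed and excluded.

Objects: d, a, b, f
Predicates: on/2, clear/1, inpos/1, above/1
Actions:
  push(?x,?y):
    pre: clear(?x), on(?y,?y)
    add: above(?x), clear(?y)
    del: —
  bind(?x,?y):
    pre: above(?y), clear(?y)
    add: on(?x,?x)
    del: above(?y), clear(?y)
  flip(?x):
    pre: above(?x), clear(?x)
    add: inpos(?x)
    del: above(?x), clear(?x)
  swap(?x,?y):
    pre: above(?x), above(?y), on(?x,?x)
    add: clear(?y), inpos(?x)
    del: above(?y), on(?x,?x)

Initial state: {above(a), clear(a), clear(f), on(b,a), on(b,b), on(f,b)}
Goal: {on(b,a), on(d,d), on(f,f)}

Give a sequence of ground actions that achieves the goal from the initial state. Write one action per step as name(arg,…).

push(f,b); bind(d,a); bind(f,f)

1. push(f,b)  →  {above(a), above(f), clear(a), clear(b), clear(f), on(b,a), on(b,b), on(f,b)}
2. bind(d,a)  →  {above(f), clear(b), clear(f), on(b,a), on(b,b), on(d,d), on(f,b)}
3. bind(f,f)  →  {clear(b), on(b,a), on(b,b), on(d,d), on(f,b), on(f,f)}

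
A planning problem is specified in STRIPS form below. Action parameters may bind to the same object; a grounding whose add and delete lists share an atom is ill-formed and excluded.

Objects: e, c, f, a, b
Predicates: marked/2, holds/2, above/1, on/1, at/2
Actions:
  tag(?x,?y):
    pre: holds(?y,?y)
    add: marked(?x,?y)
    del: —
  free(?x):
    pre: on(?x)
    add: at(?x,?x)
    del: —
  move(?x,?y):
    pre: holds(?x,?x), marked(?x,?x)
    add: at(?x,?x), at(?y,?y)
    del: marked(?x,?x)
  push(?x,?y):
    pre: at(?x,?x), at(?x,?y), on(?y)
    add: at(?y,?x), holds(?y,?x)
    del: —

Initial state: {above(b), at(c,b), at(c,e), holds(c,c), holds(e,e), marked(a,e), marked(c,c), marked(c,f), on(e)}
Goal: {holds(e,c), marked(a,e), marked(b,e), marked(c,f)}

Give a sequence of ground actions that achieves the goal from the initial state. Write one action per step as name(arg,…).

tag(b,e); move(c,e); push(c,e)

1. tag(b,e)  →  {above(b), at(c,b), at(c,e), holds(c,c), holds(e,e), marked(a,e), marked(b,e), marked(c,c), marked(c,f), on(e)}
2. move(c,e)  →  {above(b), at(c,b), at(c,c), at(c,e), at(e,e), holds(c,c), holds(e,e), marked(a,e), marked(b,e), marked(c,f), on(e)}
3. push(c,e)  →  {above(b), at(c,b), at(c,c), at(c,e), at(e,c), at(e,e), holds(c,c), holds(e,c), holds(e,e), marked(a,e), marked(b,e), marked(c,f), on(e)}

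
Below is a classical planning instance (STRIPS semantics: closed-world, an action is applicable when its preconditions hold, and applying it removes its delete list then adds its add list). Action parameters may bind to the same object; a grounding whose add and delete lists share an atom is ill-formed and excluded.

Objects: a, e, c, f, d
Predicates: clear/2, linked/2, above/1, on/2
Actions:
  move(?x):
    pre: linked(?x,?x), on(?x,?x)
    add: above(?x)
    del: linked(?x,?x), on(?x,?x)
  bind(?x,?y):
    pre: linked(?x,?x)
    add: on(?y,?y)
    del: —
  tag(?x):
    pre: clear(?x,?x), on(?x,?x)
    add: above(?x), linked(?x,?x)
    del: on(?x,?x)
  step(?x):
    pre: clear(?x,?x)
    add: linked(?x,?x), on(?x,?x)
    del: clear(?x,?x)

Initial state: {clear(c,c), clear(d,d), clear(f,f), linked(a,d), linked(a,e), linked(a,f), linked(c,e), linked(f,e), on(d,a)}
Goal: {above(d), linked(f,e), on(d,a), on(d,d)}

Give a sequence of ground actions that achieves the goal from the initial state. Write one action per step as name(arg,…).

1. step(c)  →  {clear(d,d), clear(f,f), linked(a,d), linked(a,e), linked(a,f), linked(c,c), linked(c,e), linked(f,e), on(c,c), on(d,a)}
2. bind(c,d)  →  {clear(d,d), clear(f,f), linked(a,d), linked(a,e), linked(a,f), linked(c,c), linked(c,e), linked(f,e), on(c,c), on(d,a), on(d,d)}
3. tag(d)  →  {above(d), clear(d,d), clear(f,f), linked(a,d), linked(a,e), linked(a,f), linked(c,c), linked(c,e), linked(d,d), linked(f,e), on(c,c), on(d,a)}
4. bind(c,d)  →  {above(d), clear(d,d), clear(f,f), linked(a,d), linked(a,e), linked(a,f), linked(c,c), linked(c,e), linked(d,d), linked(f,e), on(c,c), on(d,a), on(d,d)}

step(c); bind(c,d); tag(d); bind(c,d)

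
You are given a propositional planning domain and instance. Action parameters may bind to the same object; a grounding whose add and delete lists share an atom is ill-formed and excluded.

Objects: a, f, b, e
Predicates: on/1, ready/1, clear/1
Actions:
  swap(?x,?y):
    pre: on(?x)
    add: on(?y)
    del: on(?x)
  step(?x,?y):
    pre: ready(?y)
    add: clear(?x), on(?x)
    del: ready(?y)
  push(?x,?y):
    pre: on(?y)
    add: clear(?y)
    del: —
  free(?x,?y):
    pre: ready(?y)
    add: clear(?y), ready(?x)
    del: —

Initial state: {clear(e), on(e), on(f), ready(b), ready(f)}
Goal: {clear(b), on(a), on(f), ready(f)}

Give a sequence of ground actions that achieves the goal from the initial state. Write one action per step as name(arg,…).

1. swap(e,a)  →  {clear(e), on(a), on(f), ready(b), ready(f)}
2. step(b,b)  →  {clear(b), clear(e), on(a), on(b), on(f), ready(f)}

swap(e,a); step(b,b)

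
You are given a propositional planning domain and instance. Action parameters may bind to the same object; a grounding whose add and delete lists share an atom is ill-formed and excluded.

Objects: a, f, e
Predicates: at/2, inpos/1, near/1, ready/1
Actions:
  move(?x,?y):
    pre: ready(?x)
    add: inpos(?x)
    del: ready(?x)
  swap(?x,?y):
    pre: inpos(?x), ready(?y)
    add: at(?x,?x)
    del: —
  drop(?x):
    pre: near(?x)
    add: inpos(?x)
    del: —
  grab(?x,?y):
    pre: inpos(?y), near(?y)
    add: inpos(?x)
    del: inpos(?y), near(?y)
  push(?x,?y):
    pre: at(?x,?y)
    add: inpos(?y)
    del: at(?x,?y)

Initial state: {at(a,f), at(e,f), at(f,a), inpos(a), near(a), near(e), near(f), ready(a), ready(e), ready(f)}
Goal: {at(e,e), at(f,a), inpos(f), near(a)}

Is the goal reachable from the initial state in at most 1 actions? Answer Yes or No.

1. move(f,a)  →  {at(a,f), at(e,f), at(f,a), inpos(a), inpos(f), near(a), near(e), near(f), ready(a), ready(e)}
2. move(e,a)  →  {at(a,f), at(e,f), at(f,a), inpos(a), inpos(e), inpos(f), near(a), near(e), near(f), ready(a)}
3. swap(e,a)  →  {at(a,f), at(e,e), at(e,f), at(f,a), inpos(a), inpos(e), inpos(f), near(a), near(e), near(f), ready(a)}
optimal plan length = 3; 3 > 1

No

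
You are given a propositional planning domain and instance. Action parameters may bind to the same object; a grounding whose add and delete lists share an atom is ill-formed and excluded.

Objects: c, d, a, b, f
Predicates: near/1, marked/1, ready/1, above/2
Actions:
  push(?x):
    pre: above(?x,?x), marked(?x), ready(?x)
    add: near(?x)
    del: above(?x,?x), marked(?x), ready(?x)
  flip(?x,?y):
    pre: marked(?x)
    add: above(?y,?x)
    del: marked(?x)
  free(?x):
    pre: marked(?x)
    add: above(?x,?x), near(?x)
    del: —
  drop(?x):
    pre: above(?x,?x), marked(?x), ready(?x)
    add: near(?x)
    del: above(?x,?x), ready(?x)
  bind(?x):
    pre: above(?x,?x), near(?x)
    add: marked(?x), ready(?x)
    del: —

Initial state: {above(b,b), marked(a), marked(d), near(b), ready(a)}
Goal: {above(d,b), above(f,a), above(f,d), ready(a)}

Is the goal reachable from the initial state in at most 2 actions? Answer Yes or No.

1. flip(d,f)  →  {above(b,b), above(f,d), marked(a), near(b), ready(a)}
2. flip(a,f)  →  {above(b,b), above(f,a), above(f,d), near(b), ready(a)}
3. bind(b)  →  {above(b,b), above(f,a), above(f,d), marked(b), near(b), ready(a), ready(b)}
4. flip(b,d)  →  {above(b,b), above(d,b), above(f,a), above(f,d), near(b), ready(a), ready(b)}
optimal plan length = 4; 4 > 2

No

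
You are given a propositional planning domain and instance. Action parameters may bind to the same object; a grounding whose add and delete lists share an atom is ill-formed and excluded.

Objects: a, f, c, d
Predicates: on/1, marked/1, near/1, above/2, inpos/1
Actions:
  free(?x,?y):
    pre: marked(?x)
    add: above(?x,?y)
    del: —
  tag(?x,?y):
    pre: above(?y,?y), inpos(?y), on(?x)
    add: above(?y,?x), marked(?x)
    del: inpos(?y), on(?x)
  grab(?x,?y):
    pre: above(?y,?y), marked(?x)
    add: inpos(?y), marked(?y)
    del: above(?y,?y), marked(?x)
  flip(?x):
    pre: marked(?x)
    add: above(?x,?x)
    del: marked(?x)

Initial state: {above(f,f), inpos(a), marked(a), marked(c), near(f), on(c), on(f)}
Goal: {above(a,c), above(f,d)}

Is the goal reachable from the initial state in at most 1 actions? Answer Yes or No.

1. free(a,c)  →  {above(a,c), above(f,f), inpos(a), marked(a), marked(c), near(f), on(c), on(f)}
2. grab(a,f)  →  {above(a,c), inpos(a), inpos(f), marked(c), marked(f), near(f), on(c), on(f)}
3. free(f,d)  →  {above(a,c), above(f,d), inpos(a), inpos(f), marked(c), marked(f), near(f), on(c), on(f)}
optimal plan length = 3; 3 > 1

No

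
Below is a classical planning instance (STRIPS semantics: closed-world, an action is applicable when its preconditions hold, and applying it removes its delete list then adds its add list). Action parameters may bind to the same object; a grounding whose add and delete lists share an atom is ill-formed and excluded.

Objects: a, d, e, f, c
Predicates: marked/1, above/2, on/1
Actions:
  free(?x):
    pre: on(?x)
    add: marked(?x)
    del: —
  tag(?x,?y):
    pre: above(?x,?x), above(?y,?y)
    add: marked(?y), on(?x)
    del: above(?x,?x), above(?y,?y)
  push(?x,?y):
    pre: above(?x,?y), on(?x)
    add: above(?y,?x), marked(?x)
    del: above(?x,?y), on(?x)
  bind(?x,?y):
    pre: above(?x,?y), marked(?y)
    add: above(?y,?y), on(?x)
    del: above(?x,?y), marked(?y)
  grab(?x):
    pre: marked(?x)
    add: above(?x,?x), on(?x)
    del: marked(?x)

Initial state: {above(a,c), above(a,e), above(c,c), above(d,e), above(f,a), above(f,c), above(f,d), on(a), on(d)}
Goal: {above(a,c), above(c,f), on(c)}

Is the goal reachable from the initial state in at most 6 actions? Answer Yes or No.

Yes

1. free(a)  →  {above(a,c), above(a,e), above(c,c), above(d,e), above(f,a), above(f,c), above(f,d), marked(a), on(a), on(d)}
2. tag(c,c)  →  {above(a,c), above(a,e), above(d,e), above(f,a), above(f,c), above(f,d), marked(a), marked(c), on(a), on(c), on(d)}
3. bind(f,a)  →  {above(a,a), above(a,c), above(a,e), above(d,e), above(f,c), above(f,d), marked(c), on(a), on(c), on(d), on(f)}
4. push(f,c)  →  {above(a,a), above(a,c), above(a,e), above(c,f), above(d,e), above(f,d), marked(c), marked(f), on(a), on(c), on(d)}
optimal plan length = 4; 4 ≤ 6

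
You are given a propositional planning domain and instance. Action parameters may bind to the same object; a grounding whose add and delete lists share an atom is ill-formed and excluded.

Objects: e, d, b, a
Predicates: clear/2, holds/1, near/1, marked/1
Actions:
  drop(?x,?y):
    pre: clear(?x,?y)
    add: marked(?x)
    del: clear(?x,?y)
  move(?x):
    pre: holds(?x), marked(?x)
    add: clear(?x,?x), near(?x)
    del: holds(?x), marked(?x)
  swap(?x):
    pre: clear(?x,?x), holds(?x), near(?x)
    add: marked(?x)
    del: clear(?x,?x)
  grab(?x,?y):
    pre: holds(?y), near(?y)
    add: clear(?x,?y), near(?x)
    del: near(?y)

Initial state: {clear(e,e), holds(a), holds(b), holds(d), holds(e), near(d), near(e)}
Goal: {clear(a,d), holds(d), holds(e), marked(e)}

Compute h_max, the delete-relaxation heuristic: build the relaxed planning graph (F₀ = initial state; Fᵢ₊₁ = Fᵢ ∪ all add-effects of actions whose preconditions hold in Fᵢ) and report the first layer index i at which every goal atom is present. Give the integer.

1

F0 = init (7 atoms)
F1 = F0 ∪ {clear(a,d), clear(a,e), clear(b,d), clear(b,e), clear(d,e), clear(e,d), marked(e), near(a), near(b)}  (16 atoms)
goal ⊆ F1  ⇒  h_max = 1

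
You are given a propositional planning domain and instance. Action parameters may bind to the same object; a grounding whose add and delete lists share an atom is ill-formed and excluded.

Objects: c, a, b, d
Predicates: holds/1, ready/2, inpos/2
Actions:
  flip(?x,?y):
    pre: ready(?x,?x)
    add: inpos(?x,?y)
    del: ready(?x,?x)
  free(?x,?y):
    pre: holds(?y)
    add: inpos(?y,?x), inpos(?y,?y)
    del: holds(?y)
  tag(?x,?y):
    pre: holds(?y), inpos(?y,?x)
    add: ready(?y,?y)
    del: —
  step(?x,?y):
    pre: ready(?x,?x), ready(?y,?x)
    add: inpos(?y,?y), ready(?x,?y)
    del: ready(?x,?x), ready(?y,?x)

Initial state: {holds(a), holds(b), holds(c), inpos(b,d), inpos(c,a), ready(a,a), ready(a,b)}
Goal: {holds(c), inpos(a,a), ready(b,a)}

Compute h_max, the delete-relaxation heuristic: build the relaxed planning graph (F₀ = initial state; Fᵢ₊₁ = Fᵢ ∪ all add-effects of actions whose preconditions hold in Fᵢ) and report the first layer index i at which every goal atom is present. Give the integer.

2

F0 = init (7 atoms)
F1 = F0 ∪ {inpos(a,a), inpos(a,b), inpos(a,c), inpos(a,d), inpos(b,a), inpos(b,b), inpos(b,c), inpos(c,b), inpos(c,c), inpos(c,d), ready(b,b), ready(c,c)}  (19 atoms)
F2 = F1 ∪ {ready(b,a)}  (20 atoms)
goal ⊆ F2  ⇒  h_max = 2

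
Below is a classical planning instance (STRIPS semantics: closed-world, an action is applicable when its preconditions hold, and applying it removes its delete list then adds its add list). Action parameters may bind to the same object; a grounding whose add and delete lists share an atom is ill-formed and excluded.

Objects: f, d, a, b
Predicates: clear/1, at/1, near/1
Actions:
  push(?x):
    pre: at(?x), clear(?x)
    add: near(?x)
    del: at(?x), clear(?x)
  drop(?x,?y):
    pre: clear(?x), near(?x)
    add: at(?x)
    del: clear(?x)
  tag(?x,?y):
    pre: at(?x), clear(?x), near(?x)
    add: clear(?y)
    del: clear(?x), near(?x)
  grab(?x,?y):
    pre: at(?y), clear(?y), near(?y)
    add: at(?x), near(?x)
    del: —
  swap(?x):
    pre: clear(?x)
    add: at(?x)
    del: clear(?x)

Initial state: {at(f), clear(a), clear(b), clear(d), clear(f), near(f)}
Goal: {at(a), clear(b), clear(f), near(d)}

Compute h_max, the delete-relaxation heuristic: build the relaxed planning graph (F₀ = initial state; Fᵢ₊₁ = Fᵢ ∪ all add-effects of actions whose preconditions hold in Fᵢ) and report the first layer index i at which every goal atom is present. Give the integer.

F0 = init (6 atoms)
F1 = F0 ∪ {at(a), at(b), at(d), near(a), near(b), near(d)}  (12 atoms)
goal ⊆ F1  ⇒  h_max = 1

1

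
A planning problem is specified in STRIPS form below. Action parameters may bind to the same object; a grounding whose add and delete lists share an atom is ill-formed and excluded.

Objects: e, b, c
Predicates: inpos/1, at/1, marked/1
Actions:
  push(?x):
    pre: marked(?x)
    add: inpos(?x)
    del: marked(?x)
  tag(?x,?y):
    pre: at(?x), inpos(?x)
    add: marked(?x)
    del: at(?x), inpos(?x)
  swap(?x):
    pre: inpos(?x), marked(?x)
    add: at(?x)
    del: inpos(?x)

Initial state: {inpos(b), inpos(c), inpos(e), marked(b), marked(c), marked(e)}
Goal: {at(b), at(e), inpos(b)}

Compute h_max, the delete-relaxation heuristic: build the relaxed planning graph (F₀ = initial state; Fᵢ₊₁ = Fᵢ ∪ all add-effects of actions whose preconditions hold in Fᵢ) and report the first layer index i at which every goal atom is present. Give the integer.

F0 = init (6 atoms)
F1 = F0 ∪ {at(b), at(c), at(e)}  (9 atoms)
goal ⊆ F1  ⇒  h_max = 1

1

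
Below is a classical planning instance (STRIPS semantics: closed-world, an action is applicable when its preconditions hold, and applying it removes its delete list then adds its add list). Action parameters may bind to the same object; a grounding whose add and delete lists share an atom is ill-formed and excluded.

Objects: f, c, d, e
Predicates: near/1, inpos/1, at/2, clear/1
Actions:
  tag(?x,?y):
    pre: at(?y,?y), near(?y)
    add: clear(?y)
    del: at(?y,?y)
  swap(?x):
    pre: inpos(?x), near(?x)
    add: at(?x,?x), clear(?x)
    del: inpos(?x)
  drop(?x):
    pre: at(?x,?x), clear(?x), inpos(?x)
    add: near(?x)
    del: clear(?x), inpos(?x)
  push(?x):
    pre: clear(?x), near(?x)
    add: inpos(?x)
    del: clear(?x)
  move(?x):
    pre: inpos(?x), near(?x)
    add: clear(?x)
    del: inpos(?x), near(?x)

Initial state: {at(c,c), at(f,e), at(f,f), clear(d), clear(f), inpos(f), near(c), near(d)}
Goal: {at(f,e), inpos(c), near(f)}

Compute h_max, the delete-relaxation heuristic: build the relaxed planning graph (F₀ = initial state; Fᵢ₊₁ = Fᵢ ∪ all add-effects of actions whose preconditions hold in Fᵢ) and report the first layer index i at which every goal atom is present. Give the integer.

2

F0 = init (8 atoms)
F1 = F0 ∪ {clear(c), inpos(d), near(f)}  (11 atoms)
F2 = F1 ∪ {at(d,d), inpos(c)}  (13 atoms)
goal ⊆ F2  ⇒  h_max = 2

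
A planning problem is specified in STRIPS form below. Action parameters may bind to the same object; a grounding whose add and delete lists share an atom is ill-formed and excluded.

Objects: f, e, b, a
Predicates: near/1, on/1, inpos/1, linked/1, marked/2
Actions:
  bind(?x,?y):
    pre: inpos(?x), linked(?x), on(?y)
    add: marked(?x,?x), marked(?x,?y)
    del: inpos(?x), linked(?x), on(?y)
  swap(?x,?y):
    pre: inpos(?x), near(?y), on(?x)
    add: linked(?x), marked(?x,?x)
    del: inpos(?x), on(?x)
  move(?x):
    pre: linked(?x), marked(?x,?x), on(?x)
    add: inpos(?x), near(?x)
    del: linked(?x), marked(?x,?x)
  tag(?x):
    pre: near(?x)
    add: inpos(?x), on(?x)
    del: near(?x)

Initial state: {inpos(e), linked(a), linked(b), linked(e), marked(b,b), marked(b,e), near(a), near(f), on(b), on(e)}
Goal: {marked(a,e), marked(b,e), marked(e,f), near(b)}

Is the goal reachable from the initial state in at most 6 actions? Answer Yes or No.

Yes

1. move(b)  →  {inpos(b), inpos(e), linked(a), linked(e), marked(b,e), near(a), near(b), near(f), on(b), on(e)}
2. tag(f)  →  {inpos(b), inpos(e), inpos(f), linked(a), linked(e), marked(b,e), near(a), near(b), on(b), on(e), on(f)}
3. bind(e,f)  →  {inpos(b), inpos(f), linked(a), marked(b,e), marked(e,e), marked(e,f), near(a), near(b), on(b), on(e)}
4. tag(a)  →  {inpos(a), inpos(b), inpos(f), linked(a), marked(b,e), marked(e,e), marked(e,f), near(b), on(a), on(b), on(e)}
5. bind(a,e)  →  {inpos(b), inpos(f), marked(a,a), marked(a,e), marked(b,e), marked(e,e), marked(e,f), near(b), on(a), on(b)}
optimal plan length = 5; 5 ≤ 6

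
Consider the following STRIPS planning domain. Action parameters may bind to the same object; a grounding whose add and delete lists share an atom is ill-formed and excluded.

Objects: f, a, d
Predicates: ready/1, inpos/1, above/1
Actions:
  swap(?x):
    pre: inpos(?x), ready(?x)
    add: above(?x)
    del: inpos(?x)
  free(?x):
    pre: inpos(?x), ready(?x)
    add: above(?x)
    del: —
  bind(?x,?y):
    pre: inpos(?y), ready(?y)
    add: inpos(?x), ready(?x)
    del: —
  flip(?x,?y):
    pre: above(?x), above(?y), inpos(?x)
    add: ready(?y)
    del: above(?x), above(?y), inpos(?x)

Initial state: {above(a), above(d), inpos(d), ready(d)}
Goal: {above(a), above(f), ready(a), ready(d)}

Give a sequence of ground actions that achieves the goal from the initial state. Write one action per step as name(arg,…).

bind(f,d); swap(f); bind(a,d)

1. bind(f,d)  →  {above(a), above(d), inpos(d), inpos(f), ready(d), ready(f)}
2. swap(f)  →  {above(a), above(d), above(f), inpos(d), ready(d), ready(f)}
3. bind(a,d)  →  {above(a), above(d), above(f), inpos(a), inpos(d), ready(a), ready(d), ready(f)}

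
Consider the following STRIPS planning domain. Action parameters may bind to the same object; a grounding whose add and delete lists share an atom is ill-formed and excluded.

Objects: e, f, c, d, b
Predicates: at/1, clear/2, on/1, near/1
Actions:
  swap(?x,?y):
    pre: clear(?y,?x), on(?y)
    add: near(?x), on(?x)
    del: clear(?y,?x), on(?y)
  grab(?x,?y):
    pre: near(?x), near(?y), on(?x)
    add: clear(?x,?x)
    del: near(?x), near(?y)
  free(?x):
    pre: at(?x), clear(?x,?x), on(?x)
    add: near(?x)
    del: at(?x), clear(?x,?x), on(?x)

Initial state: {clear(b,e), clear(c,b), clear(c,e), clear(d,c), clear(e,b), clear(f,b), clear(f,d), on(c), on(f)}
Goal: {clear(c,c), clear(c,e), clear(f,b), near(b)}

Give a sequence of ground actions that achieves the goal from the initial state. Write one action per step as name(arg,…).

swap(d,f); swap(c,d); grab(c,c); swap(b,c)

1. swap(d,f)  →  {clear(b,e), clear(c,b), clear(c,e), clear(d,c), clear(e,b), clear(f,b), near(d), on(c), on(d)}
2. swap(c,d)  →  {clear(b,e), clear(c,b), clear(c,e), clear(e,b), clear(f,b), near(c), near(d), on(c)}
3. grab(c,c)  →  {clear(b,e), clear(c,b), clear(c,c), clear(c,e), clear(e,b), clear(f,b), near(d), on(c)}
4. swap(b,c)  →  {clear(b,e), clear(c,c), clear(c,e), clear(e,b), clear(f,b), near(b), near(d), on(b)}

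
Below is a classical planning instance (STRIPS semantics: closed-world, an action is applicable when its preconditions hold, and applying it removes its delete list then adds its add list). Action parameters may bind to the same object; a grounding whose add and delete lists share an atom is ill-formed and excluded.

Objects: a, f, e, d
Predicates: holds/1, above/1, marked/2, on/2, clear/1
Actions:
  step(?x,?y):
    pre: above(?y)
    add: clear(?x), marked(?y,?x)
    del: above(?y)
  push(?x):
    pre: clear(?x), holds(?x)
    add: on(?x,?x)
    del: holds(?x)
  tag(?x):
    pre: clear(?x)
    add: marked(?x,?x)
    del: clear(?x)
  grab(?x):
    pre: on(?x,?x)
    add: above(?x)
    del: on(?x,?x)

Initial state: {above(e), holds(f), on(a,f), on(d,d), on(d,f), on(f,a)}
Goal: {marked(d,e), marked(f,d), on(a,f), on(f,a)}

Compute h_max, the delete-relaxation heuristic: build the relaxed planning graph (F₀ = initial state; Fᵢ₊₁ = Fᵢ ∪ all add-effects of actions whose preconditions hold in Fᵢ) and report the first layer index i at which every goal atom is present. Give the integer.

F0 = init (6 atoms)
F1 = F0 ∪ {above(d), clear(a), clear(d), clear(e), clear(f), marked(e,a), marked(e,d), marked(e,e), marked(e,f)}  (15 atoms)
F2 = F1 ∪ {marked(a,a), marked(d,a), marked(d,d), marked(d,e), marked(d,f), marked(f,f), on(f,f)}  (22 atoms)
F3 = F2 ∪ {above(f)}  (23 atoms)
F4 = F3 ∪ {marked(f,a), marked(f,d), marked(f,e)}  (26 atoms)
goal ⊆ F4  ⇒  h_max = 4

4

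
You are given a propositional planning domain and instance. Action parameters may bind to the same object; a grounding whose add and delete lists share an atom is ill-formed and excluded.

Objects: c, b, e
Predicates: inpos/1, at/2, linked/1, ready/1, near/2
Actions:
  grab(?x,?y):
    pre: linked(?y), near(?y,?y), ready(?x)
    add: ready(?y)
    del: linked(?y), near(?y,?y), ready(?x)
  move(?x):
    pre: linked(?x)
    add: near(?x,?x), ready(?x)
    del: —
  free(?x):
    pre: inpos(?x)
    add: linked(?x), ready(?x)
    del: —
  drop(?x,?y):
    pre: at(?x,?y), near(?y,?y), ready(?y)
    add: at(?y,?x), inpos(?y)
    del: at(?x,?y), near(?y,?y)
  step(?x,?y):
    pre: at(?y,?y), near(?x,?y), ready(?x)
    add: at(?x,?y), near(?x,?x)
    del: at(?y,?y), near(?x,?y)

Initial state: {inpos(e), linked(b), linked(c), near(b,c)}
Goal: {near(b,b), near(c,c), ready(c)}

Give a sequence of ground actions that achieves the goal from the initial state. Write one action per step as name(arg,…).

move(c); move(b)

1. move(c)  →  {inpos(e), linked(b), linked(c), near(b,c), near(c,c), ready(c)}
2. move(b)  →  {inpos(e), linked(b), linked(c), near(b,b), near(b,c), near(c,c), ready(b), ready(c)}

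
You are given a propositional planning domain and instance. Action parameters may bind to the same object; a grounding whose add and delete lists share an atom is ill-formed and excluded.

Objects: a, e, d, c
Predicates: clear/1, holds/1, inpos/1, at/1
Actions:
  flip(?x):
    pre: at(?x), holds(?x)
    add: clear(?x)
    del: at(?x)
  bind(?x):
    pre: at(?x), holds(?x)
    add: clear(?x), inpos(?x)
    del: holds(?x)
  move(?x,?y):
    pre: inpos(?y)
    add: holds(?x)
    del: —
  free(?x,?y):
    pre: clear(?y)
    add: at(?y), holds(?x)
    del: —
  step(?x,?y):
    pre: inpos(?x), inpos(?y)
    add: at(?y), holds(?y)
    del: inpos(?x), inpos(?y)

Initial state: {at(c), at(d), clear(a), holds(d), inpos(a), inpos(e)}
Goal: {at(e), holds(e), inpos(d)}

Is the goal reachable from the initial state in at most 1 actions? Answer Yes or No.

1. bind(d)  →  {at(c), at(d), clear(a), clear(d), inpos(a), inpos(d), inpos(e)}
2. step(a,e)  →  {at(c), at(d), at(e), clear(a), clear(d), holds(e), inpos(d)}
optimal plan length = 2; 2 > 1

No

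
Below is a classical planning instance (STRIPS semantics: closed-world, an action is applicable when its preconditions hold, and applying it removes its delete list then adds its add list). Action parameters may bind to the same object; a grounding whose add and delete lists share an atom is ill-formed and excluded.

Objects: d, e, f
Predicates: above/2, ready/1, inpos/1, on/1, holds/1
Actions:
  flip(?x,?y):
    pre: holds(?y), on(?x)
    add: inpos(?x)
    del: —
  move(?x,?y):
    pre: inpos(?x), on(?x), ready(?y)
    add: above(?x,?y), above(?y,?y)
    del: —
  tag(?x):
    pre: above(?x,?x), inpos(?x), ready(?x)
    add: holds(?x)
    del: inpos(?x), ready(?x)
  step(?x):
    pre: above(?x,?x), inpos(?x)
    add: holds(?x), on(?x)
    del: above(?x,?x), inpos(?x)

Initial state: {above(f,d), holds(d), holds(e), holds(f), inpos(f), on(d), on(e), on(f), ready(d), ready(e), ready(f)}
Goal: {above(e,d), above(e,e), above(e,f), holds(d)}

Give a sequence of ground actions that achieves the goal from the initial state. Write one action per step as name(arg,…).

flip(e,d); move(e,d); move(e,e); move(e,f)

1. flip(e,d)  →  {above(f,d), holds(d), holds(e), holds(f), inpos(e), inpos(f), on(d), on(e), on(f), ready(d), ready(e), ready(f)}
2. move(e,d)  →  {above(d,d), above(e,d), above(f,d), holds(d), holds(e), holds(f), inpos(e), inpos(f), on(d), on(e), on(f), ready(d), ready(e), ready(f)}
3. move(e,e)  →  {above(d,d), above(e,d), above(e,e), above(f,d), holds(d), holds(e), holds(f), inpos(e), inpos(f), on(d), on(e), on(f), ready(d), ready(e), ready(f)}
4. move(e,f)  →  {above(d,d), above(e,d), above(e,e), above(e,f), above(f,d), above(f,f), holds(d), holds(e), holds(f), inpos(e), inpos(f), on(d), on(e), on(f), ready(d), ready(e), ready(f)}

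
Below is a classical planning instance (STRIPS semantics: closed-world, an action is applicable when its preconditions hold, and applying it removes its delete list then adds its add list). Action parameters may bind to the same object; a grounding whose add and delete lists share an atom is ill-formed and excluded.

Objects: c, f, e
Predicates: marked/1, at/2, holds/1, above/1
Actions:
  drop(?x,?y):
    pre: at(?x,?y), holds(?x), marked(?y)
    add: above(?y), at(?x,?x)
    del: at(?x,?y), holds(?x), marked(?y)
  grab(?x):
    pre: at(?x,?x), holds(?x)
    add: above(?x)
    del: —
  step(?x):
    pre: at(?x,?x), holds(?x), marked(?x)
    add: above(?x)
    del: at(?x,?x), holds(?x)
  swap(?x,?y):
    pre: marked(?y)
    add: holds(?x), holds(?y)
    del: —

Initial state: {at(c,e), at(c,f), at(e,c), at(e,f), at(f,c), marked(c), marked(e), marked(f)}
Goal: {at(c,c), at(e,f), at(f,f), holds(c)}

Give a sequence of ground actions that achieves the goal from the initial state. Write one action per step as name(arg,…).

swap(c,c); drop(c,f); swap(f,c); drop(f,c)

1. swap(c,c)  →  {at(c,e), at(c,f), at(e,c), at(e,f), at(f,c), holds(c), marked(c), marked(e), marked(f)}
2. drop(c,f)  →  {above(f), at(c,c), at(c,e), at(e,c), at(e,f), at(f,c), marked(c), marked(e)}
3. swap(f,c)  →  {above(f), at(c,c), at(c,e), at(e,c), at(e,f), at(f,c), holds(c), holds(f), marked(c), marked(e)}
4. drop(f,c)  →  {above(c), above(f), at(c,c), at(c,e), at(e,c), at(e,f), at(f,f), holds(c), marked(e)}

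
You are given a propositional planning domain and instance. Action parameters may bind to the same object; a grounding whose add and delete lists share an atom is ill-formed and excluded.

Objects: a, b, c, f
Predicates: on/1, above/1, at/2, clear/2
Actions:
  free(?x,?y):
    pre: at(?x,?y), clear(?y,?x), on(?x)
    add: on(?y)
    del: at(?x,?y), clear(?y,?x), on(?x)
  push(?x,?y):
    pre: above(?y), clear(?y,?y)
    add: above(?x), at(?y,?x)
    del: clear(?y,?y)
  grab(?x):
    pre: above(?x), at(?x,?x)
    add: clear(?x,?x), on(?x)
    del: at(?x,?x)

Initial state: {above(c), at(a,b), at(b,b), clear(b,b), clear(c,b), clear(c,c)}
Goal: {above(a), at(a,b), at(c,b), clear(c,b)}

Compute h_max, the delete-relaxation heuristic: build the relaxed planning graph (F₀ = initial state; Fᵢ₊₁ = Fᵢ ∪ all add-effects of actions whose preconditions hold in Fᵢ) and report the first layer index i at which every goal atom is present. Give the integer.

1

F0 = init (6 atoms)
F1 = F0 ∪ {above(a), above(b), above(f), at(c,a), at(c,b), at(c,c), at(c,f)}  (13 atoms)
goal ⊆ F1  ⇒  h_max = 1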